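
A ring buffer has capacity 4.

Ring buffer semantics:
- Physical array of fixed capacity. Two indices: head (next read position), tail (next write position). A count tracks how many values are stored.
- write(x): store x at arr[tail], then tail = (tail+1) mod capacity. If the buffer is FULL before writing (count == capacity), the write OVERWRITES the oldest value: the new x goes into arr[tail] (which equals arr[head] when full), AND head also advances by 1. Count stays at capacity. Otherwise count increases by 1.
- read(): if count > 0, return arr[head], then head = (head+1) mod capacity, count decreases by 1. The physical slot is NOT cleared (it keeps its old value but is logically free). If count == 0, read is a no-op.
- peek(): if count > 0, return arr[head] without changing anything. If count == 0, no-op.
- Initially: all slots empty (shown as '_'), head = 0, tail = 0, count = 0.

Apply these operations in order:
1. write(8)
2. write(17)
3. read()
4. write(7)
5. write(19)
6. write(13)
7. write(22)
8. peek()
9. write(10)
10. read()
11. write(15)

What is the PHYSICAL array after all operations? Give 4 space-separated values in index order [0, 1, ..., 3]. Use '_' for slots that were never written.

Answer: 13 22 10 15

Derivation:
After op 1 (write(8)): arr=[8 _ _ _] head=0 tail=1 count=1
After op 2 (write(17)): arr=[8 17 _ _] head=0 tail=2 count=2
After op 3 (read()): arr=[8 17 _ _] head=1 tail=2 count=1
After op 4 (write(7)): arr=[8 17 7 _] head=1 tail=3 count=2
After op 5 (write(19)): arr=[8 17 7 19] head=1 tail=0 count=3
After op 6 (write(13)): arr=[13 17 7 19] head=1 tail=1 count=4
After op 7 (write(22)): arr=[13 22 7 19] head=2 tail=2 count=4
After op 8 (peek()): arr=[13 22 7 19] head=2 tail=2 count=4
After op 9 (write(10)): arr=[13 22 10 19] head=3 tail=3 count=4
After op 10 (read()): arr=[13 22 10 19] head=0 tail=3 count=3
After op 11 (write(15)): arr=[13 22 10 15] head=0 tail=0 count=4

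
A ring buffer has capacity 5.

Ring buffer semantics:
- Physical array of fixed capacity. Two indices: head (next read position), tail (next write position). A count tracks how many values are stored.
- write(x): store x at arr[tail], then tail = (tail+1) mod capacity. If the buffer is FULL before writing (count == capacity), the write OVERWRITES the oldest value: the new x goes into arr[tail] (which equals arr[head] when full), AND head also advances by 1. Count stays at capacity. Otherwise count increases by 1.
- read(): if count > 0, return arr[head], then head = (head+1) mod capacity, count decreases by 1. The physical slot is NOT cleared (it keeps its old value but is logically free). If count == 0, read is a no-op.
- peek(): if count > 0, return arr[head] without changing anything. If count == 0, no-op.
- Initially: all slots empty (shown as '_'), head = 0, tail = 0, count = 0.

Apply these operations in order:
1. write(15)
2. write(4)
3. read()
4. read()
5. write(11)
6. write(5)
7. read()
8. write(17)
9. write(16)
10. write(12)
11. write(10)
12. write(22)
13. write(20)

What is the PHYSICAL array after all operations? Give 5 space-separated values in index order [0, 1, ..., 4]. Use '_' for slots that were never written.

Answer: 16 12 10 22 20

Derivation:
After op 1 (write(15)): arr=[15 _ _ _ _] head=0 tail=1 count=1
After op 2 (write(4)): arr=[15 4 _ _ _] head=0 tail=2 count=2
After op 3 (read()): arr=[15 4 _ _ _] head=1 tail=2 count=1
After op 4 (read()): arr=[15 4 _ _ _] head=2 tail=2 count=0
After op 5 (write(11)): arr=[15 4 11 _ _] head=2 tail=3 count=1
After op 6 (write(5)): arr=[15 4 11 5 _] head=2 tail=4 count=2
After op 7 (read()): arr=[15 4 11 5 _] head=3 tail=4 count=1
After op 8 (write(17)): arr=[15 4 11 5 17] head=3 tail=0 count=2
After op 9 (write(16)): arr=[16 4 11 5 17] head=3 tail=1 count=3
After op 10 (write(12)): arr=[16 12 11 5 17] head=3 tail=2 count=4
After op 11 (write(10)): arr=[16 12 10 5 17] head=3 tail=3 count=5
After op 12 (write(22)): arr=[16 12 10 22 17] head=4 tail=4 count=5
After op 13 (write(20)): arr=[16 12 10 22 20] head=0 tail=0 count=5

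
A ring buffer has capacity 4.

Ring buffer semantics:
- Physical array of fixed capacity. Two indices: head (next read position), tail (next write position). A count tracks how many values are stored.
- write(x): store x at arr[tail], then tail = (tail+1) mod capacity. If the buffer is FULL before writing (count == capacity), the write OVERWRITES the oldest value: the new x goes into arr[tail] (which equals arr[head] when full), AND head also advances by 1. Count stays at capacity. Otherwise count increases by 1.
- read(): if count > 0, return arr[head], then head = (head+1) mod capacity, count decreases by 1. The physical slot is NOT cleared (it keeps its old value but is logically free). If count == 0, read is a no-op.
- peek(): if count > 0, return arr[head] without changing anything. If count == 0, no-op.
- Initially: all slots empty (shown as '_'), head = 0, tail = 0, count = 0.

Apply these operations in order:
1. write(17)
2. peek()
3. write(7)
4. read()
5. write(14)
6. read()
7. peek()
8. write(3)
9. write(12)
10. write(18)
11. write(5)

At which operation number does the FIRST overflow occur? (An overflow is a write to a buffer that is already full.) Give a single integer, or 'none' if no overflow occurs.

Answer: 11

Derivation:
After op 1 (write(17)): arr=[17 _ _ _] head=0 tail=1 count=1
After op 2 (peek()): arr=[17 _ _ _] head=0 tail=1 count=1
After op 3 (write(7)): arr=[17 7 _ _] head=0 tail=2 count=2
After op 4 (read()): arr=[17 7 _ _] head=1 tail=2 count=1
After op 5 (write(14)): arr=[17 7 14 _] head=1 tail=3 count=2
After op 6 (read()): arr=[17 7 14 _] head=2 tail=3 count=1
After op 7 (peek()): arr=[17 7 14 _] head=2 tail=3 count=1
After op 8 (write(3)): arr=[17 7 14 3] head=2 tail=0 count=2
After op 9 (write(12)): arr=[12 7 14 3] head=2 tail=1 count=3
After op 10 (write(18)): arr=[12 18 14 3] head=2 tail=2 count=4
After op 11 (write(5)): arr=[12 18 5 3] head=3 tail=3 count=4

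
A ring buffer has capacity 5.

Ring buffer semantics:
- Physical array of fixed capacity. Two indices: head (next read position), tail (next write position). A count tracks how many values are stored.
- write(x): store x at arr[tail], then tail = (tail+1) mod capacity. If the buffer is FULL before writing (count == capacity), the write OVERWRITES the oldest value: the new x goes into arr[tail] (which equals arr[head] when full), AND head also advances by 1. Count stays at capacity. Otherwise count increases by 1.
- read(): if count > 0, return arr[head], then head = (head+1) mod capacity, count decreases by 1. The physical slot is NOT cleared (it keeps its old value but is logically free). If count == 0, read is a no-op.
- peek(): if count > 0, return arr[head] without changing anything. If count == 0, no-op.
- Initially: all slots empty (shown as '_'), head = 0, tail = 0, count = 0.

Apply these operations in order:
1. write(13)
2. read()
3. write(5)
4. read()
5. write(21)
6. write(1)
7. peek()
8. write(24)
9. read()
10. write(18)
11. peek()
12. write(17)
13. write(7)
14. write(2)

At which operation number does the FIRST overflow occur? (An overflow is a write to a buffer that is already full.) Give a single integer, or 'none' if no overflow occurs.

Answer: 14

Derivation:
After op 1 (write(13)): arr=[13 _ _ _ _] head=0 tail=1 count=1
After op 2 (read()): arr=[13 _ _ _ _] head=1 tail=1 count=0
After op 3 (write(5)): arr=[13 5 _ _ _] head=1 tail=2 count=1
After op 4 (read()): arr=[13 5 _ _ _] head=2 tail=2 count=0
After op 5 (write(21)): arr=[13 5 21 _ _] head=2 tail=3 count=1
After op 6 (write(1)): arr=[13 5 21 1 _] head=2 tail=4 count=2
After op 7 (peek()): arr=[13 5 21 1 _] head=2 tail=4 count=2
After op 8 (write(24)): arr=[13 5 21 1 24] head=2 tail=0 count=3
After op 9 (read()): arr=[13 5 21 1 24] head=3 tail=0 count=2
After op 10 (write(18)): arr=[18 5 21 1 24] head=3 tail=1 count=3
After op 11 (peek()): arr=[18 5 21 1 24] head=3 tail=1 count=3
After op 12 (write(17)): arr=[18 17 21 1 24] head=3 tail=2 count=4
After op 13 (write(7)): arr=[18 17 7 1 24] head=3 tail=3 count=5
After op 14 (write(2)): arr=[18 17 7 2 24] head=4 tail=4 count=5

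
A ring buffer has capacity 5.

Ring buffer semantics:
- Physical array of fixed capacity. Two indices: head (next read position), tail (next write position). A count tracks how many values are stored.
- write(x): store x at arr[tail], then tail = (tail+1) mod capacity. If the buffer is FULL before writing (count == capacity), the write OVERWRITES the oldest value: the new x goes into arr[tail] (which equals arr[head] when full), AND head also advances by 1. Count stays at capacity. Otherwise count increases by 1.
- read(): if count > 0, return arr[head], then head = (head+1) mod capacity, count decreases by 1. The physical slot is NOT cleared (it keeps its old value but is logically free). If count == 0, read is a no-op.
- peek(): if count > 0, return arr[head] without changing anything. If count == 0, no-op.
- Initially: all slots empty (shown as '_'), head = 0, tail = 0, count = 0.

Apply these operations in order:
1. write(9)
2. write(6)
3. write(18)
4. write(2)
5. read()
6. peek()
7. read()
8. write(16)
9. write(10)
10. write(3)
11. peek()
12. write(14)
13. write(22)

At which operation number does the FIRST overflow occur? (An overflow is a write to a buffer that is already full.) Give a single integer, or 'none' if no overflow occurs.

Answer: 12

Derivation:
After op 1 (write(9)): arr=[9 _ _ _ _] head=0 tail=1 count=1
After op 2 (write(6)): arr=[9 6 _ _ _] head=0 tail=2 count=2
After op 3 (write(18)): arr=[9 6 18 _ _] head=0 tail=3 count=3
After op 4 (write(2)): arr=[9 6 18 2 _] head=0 tail=4 count=4
After op 5 (read()): arr=[9 6 18 2 _] head=1 tail=4 count=3
After op 6 (peek()): arr=[9 6 18 2 _] head=1 tail=4 count=3
After op 7 (read()): arr=[9 6 18 2 _] head=2 tail=4 count=2
After op 8 (write(16)): arr=[9 6 18 2 16] head=2 tail=0 count=3
After op 9 (write(10)): arr=[10 6 18 2 16] head=2 tail=1 count=4
After op 10 (write(3)): arr=[10 3 18 2 16] head=2 tail=2 count=5
After op 11 (peek()): arr=[10 3 18 2 16] head=2 tail=2 count=5
After op 12 (write(14)): arr=[10 3 14 2 16] head=3 tail=3 count=5
After op 13 (write(22)): arr=[10 3 14 22 16] head=4 tail=4 count=5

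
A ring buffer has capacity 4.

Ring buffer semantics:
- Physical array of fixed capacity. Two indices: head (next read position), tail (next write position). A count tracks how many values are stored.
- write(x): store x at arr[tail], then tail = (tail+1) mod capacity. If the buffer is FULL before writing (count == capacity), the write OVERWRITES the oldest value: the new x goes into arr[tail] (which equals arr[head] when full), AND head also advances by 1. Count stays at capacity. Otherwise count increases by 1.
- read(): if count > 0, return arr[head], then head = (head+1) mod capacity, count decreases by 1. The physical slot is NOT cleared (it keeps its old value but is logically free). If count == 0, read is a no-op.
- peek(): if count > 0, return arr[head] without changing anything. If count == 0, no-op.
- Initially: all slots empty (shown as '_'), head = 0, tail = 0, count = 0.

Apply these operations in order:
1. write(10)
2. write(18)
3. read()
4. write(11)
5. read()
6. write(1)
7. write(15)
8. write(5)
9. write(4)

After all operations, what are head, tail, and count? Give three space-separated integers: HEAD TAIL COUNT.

Answer: 3 3 4

Derivation:
After op 1 (write(10)): arr=[10 _ _ _] head=0 tail=1 count=1
After op 2 (write(18)): arr=[10 18 _ _] head=0 tail=2 count=2
After op 3 (read()): arr=[10 18 _ _] head=1 tail=2 count=1
After op 4 (write(11)): arr=[10 18 11 _] head=1 tail=3 count=2
After op 5 (read()): arr=[10 18 11 _] head=2 tail=3 count=1
After op 6 (write(1)): arr=[10 18 11 1] head=2 tail=0 count=2
After op 7 (write(15)): arr=[15 18 11 1] head=2 tail=1 count=3
After op 8 (write(5)): arr=[15 5 11 1] head=2 tail=2 count=4
After op 9 (write(4)): arr=[15 5 4 1] head=3 tail=3 count=4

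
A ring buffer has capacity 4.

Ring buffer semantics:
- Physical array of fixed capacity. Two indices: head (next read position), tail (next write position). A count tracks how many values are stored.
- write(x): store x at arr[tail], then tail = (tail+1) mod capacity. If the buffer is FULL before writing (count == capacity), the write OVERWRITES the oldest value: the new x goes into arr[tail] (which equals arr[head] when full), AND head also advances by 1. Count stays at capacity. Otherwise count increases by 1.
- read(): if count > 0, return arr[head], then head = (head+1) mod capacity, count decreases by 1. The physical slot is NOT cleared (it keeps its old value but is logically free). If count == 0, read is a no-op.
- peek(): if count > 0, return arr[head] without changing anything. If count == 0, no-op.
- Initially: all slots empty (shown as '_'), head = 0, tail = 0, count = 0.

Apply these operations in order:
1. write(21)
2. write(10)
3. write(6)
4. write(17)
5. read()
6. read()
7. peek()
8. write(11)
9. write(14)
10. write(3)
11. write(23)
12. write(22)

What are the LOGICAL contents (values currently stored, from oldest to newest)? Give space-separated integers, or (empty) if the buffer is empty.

Answer: 14 3 23 22

Derivation:
After op 1 (write(21)): arr=[21 _ _ _] head=0 tail=1 count=1
After op 2 (write(10)): arr=[21 10 _ _] head=0 tail=2 count=2
After op 3 (write(6)): arr=[21 10 6 _] head=0 tail=3 count=3
After op 4 (write(17)): arr=[21 10 6 17] head=0 tail=0 count=4
After op 5 (read()): arr=[21 10 6 17] head=1 tail=0 count=3
After op 6 (read()): arr=[21 10 6 17] head=2 tail=0 count=2
After op 7 (peek()): arr=[21 10 6 17] head=2 tail=0 count=2
After op 8 (write(11)): arr=[11 10 6 17] head=2 tail=1 count=3
After op 9 (write(14)): arr=[11 14 6 17] head=2 tail=2 count=4
After op 10 (write(3)): arr=[11 14 3 17] head=3 tail=3 count=4
After op 11 (write(23)): arr=[11 14 3 23] head=0 tail=0 count=4
After op 12 (write(22)): arr=[22 14 3 23] head=1 tail=1 count=4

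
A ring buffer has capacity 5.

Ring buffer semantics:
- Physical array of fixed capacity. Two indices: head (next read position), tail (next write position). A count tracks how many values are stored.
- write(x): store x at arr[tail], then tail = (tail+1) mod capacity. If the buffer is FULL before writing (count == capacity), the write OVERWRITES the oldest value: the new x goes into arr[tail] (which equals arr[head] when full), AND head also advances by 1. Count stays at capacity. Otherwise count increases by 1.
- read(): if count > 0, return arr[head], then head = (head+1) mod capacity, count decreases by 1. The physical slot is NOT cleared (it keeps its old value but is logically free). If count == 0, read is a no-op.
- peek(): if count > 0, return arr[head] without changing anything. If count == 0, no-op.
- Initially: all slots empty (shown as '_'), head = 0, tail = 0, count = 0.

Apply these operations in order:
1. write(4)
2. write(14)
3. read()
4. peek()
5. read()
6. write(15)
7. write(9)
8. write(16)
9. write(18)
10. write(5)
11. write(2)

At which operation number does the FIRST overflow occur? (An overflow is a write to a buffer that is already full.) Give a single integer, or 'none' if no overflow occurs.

After op 1 (write(4)): arr=[4 _ _ _ _] head=0 tail=1 count=1
After op 2 (write(14)): arr=[4 14 _ _ _] head=0 tail=2 count=2
After op 3 (read()): arr=[4 14 _ _ _] head=1 tail=2 count=1
After op 4 (peek()): arr=[4 14 _ _ _] head=1 tail=2 count=1
After op 5 (read()): arr=[4 14 _ _ _] head=2 tail=2 count=0
After op 6 (write(15)): arr=[4 14 15 _ _] head=2 tail=3 count=1
After op 7 (write(9)): arr=[4 14 15 9 _] head=2 tail=4 count=2
After op 8 (write(16)): arr=[4 14 15 9 16] head=2 tail=0 count=3
After op 9 (write(18)): arr=[18 14 15 9 16] head=2 tail=1 count=4
After op 10 (write(5)): arr=[18 5 15 9 16] head=2 tail=2 count=5
After op 11 (write(2)): arr=[18 5 2 9 16] head=3 tail=3 count=5

Answer: 11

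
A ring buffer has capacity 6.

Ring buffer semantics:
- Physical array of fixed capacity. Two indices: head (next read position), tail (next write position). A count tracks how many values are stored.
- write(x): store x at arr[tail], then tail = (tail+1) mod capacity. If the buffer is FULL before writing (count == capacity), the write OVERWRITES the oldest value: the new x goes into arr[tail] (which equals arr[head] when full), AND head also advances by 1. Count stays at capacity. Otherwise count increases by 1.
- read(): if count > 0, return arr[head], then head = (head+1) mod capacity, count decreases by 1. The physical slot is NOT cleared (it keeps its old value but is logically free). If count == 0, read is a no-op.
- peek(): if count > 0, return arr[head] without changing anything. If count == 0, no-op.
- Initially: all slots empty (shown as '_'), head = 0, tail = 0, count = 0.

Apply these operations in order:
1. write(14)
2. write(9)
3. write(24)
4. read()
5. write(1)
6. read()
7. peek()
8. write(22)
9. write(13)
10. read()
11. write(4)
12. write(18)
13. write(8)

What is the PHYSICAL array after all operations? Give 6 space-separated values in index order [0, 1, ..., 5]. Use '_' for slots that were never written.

After op 1 (write(14)): arr=[14 _ _ _ _ _] head=0 tail=1 count=1
After op 2 (write(9)): arr=[14 9 _ _ _ _] head=0 tail=2 count=2
After op 3 (write(24)): arr=[14 9 24 _ _ _] head=0 tail=3 count=3
After op 4 (read()): arr=[14 9 24 _ _ _] head=1 tail=3 count=2
After op 5 (write(1)): arr=[14 9 24 1 _ _] head=1 tail=4 count=3
After op 6 (read()): arr=[14 9 24 1 _ _] head=2 tail=4 count=2
After op 7 (peek()): arr=[14 9 24 1 _ _] head=2 tail=4 count=2
After op 8 (write(22)): arr=[14 9 24 1 22 _] head=2 tail=5 count=3
After op 9 (write(13)): arr=[14 9 24 1 22 13] head=2 tail=0 count=4
After op 10 (read()): arr=[14 9 24 1 22 13] head=3 tail=0 count=3
After op 11 (write(4)): arr=[4 9 24 1 22 13] head=3 tail=1 count=4
After op 12 (write(18)): arr=[4 18 24 1 22 13] head=3 tail=2 count=5
After op 13 (write(8)): arr=[4 18 8 1 22 13] head=3 tail=3 count=6

Answer: 4 18 8 1 22 13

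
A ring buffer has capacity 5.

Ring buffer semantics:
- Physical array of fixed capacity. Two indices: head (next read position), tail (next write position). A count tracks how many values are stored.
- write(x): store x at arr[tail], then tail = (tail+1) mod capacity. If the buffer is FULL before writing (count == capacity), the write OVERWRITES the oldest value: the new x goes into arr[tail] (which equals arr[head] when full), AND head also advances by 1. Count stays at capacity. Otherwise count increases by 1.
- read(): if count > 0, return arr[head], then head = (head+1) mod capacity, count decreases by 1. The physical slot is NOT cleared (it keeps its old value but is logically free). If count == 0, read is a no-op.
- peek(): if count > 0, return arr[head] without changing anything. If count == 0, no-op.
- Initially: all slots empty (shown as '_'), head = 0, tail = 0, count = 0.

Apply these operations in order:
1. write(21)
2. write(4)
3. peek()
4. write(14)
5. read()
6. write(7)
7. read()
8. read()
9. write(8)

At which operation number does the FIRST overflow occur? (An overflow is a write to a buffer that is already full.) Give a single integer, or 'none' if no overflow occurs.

After op 1 (write(21)): arr=[21 _ _ _ _] head=0 tail=1 count=1
After op 2 (write(4)): arr=[21 4 _ _ _] head=0 tail=2 count=2
After op 3 (peek()): arr=[21 4 _ _ _] head=0 tail=2 count=2
After op 4 (write(14)): arr=[21 4 14 _ _] head=0 tail=3 count=3
After op 5 (read()): arr=[21 4 14 _ _] head=1 tail=3 count=2
After op 6 (write(7)): arr=[21 4 14 7 _] head=1 tail=4 count=3
After op 7 (read()): arr=[21 4 14 7 _] head=2 tail=4 count=2
After op 8 (read()): arr=[21 4 14 7 _] head=3 tail=4 count=1
After op 9 (write(8)): arr=[21 4 14 7 8] head=3 tail=0 count=2

Answer: none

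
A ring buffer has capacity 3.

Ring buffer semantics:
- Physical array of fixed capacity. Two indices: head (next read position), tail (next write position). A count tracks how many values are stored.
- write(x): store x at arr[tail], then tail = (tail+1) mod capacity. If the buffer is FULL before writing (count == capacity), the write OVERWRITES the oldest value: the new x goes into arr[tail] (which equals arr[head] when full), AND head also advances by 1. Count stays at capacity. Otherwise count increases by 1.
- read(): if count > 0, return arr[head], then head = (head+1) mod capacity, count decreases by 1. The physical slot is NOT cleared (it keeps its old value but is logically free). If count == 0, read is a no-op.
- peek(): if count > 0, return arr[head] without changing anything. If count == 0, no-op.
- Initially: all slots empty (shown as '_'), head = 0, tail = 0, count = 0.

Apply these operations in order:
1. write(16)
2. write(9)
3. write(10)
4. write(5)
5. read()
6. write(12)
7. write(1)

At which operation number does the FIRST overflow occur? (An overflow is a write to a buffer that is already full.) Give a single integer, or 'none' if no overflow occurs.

After op 1 (write(16)): arr=[16 _ _] head=0 tail=1 count=1
After op 2 (write(9)): arr=[16 9 _] head=0 tail=2 count=2
After op 3 (write(10)): arr=[16 9 10] head=0 tail=0 count=3
After op 4 (write(5)): arr=[5 9 10] head=1 tail=1 count=3
After op 5 (read()): arr=[5 9 10] head=2 tail=1 count=2
After op 6 (write(12)): arr=[5 12 10] head=2 tail=2 count=3
After op 7 (write(1)): arr=[5 12 1] head=0 tail=0 count=3

Answer: 4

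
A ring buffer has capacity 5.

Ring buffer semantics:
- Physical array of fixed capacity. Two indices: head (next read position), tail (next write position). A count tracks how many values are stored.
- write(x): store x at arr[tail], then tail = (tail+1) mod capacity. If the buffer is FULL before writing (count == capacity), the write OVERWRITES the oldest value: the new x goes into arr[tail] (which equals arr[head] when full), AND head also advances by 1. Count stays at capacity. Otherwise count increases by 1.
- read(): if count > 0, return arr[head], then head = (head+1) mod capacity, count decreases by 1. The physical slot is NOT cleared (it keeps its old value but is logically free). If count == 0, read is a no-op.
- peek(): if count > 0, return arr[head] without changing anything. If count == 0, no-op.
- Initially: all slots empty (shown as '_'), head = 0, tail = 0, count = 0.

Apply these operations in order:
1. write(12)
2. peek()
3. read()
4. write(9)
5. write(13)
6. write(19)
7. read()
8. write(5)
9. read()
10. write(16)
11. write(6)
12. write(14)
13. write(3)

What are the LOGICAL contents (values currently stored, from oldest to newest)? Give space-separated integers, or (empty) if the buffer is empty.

Answer: 5 16 6 14 3

Derivation:
After op 1 (write(12)): arr=[12 _ _ _ _] head=0 tail=1 count=1
After op 2 (peek()): arr=[12 _ _ _ _] head=0 tail=1 count=1
After op 3 (read()): arr=[12 _ _ _ _] head=1 tail=1 count=0
After op 4 (write(9)): arr=[12 9 _ _ _] head=1 tail=2 count=1
After op 5 (write(13)): arr=[12 9 13 _ _] head=1 tail=3 count=2
After op 6 (write(19)): arr=[12 9 13 19 _] head=1 tail=4 count=3
After op 7 (read()): arr=[12 9 13 19 _] head=2 tail=4 count=2
After op 8 (write(5)): arr=[12 9 13 19 5] head=2 tail=0 count=3
After op 9 (read()): arr=[12 9 13 19 5] head=3 tail=0 count=2
After op 10 (write(16)): arr=[16 9 13 19 5] head=3 tail=1 count=3
After op 11 (write(6)): arr=[16 6 13 19 5] head=3 tail=2 count=4
After op 12 (write(14)): arr=[16 6 14 19 5] head=3 tail=3 count=5
After op 13 (write(3)): arr=[16 6 14 3 5] head=4 tail=4 count=5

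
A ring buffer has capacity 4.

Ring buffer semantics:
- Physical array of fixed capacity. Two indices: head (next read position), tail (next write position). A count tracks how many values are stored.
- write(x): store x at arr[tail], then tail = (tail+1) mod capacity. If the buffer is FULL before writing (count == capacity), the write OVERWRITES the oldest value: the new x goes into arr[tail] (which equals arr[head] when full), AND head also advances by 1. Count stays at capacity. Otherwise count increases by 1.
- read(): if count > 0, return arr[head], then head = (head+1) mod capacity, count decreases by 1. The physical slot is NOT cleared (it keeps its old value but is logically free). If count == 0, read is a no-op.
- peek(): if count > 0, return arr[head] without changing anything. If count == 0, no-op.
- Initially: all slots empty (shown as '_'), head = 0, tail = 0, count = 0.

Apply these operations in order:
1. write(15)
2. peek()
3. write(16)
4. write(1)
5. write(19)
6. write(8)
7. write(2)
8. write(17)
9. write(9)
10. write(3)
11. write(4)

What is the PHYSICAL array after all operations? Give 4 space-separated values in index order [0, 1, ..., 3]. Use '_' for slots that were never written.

Answer: 3 4 17 9

Derivation:
After op 1 (write(15)): arr=[15 _ _ _] head=0 tail=1 count=1
After op 2 (peek()): arr=[15 _ _ _] head=0 tail=1 count=1
After op 3 (write(16)): arr=[15 16 _ _] head=0 tail=2 count=2
After op 4 (write(1)): arr=[15 16 1 _] head=0 tail=3 count=3
After op 5 (write(19)): arr=[15 16 1 19] head=0 tail=0 count=4
After op 6 (write(8)): arr=[8 16 1 19] head=1 tail=1 count=4
After op 7 (write(2)): arr=[8 2 1 19] head=2 tail=2 count=4
After op 8 (write(17)): arr=[8 2 17 19] head=3 tail=3 count=4
After op 9 (write(9)): arr=[8 2 17 9] head=0 tail=0 count=4
After op 10 (write(3)): arr=[3 2 17 9] head=1 tail=1 count=4
After op 11 (write(4)): arr=[3 4 17 9] head=2 tail=2 count=4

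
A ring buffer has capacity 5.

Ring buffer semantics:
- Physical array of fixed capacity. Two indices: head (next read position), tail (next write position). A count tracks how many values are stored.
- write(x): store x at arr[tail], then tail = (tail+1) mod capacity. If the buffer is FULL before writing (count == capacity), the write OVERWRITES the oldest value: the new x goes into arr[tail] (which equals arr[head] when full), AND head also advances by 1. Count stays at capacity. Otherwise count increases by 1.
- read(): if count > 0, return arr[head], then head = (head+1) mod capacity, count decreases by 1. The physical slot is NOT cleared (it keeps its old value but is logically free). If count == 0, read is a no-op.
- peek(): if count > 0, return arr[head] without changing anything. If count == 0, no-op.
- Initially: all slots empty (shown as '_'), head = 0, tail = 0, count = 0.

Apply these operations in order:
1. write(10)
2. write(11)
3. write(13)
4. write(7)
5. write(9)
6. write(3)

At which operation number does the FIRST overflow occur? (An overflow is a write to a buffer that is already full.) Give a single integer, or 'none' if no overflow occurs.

After op 1 (write(10)): arr=[10 _ _ _ _] head=0 tail=1 count=1
After op 2 (write(11)): arr=[10 11 _ _ _] head=0 tail=2 count=2
After op 3 (write(13)): arr=[10 11 13 _ _] head=0 tail=3 count=3
After op 4 (write(7)): arr=[10 11 13 7 _] head=0 tail=4 count=4
After op 5 (write(9)): arr=[10 11 13 7 9] head=0 tail=0 count=5
After op 6 (write(3)): arr=[3 11 13 7 9] head=1 tail=1 count=5

Answer: 6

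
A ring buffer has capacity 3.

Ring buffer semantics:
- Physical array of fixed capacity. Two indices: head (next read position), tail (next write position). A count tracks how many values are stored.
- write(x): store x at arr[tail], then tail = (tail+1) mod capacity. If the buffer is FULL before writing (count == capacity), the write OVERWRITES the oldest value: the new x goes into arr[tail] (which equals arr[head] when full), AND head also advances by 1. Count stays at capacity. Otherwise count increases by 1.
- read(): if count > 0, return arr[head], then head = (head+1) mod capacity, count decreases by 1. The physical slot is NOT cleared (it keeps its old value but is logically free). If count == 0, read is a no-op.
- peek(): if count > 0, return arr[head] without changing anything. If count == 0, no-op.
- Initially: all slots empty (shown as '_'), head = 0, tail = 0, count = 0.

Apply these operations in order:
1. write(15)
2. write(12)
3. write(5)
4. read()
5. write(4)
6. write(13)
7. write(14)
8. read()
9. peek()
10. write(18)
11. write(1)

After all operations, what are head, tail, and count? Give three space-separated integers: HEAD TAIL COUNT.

Answer: 2 2 3

Derivation:
After op 1 (write(15)): arr=[15 _ _] head=0 tail=1 count=1
After op 2 (write(12)): arr=[15 12 _] head=0 tail=2 count=2
After op 3 (write(5)): arr=[15 12 5] head=0 tail=0 count=3
After op 4 (read()): arr=[15 12 5] head=1 tail=0 count=2
After op 5 (write(4)): arr=[4 12 5] head=1 tail=1 count=3
After op 6 (write(13)): arr=[4 13 5] head=2 tail=2 count=3
After op 7 (write(14)): arr=[4 13 14] head=0 tail=0 count=3
After op 8 (read()): arr=[4 13 14] head=1 tail=0 count=2
After op 9 (peek()): arr=[4 13 14] head=1 tail=0 count=2
After op 10 (write(18)): arr=[18 13 14] head=1 tail=1 count=3
After op 11 (write(1)): arr=[18 1 14] head=2 tail=2 count=3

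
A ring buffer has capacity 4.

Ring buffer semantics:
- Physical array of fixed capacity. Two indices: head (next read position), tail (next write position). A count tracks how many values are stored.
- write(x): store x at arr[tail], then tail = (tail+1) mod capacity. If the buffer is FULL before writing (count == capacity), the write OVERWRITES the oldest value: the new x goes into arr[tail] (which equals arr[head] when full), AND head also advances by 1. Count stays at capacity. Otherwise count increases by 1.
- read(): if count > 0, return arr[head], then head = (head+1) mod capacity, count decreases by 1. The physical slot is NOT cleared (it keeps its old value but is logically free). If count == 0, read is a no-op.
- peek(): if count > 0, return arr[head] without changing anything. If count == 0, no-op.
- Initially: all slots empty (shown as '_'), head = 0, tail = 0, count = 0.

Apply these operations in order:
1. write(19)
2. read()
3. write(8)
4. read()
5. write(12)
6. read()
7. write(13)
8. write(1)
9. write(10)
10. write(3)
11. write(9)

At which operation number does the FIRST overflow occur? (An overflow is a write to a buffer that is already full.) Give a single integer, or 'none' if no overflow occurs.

Answer: 11

Derivation:
After op 1 (write(19)): arr=[19 _ _ _] head=0 tail=1 count=1
After op 2 (read()): arr=[19 _ _ _] head=1 tail=1 count=0
After op 3 (write(8)): arr=[19 8 _ _] head=1 tail=2 count=1
After op 4 (read()): arr=[19 8 _ _] head=2 tail=2 count=0
After op 5 (write(12)): arr=[19 8 12 _] head=2 tail=3 count=1
After op 6 (read()): arr=[19 8 12 _] head=3 tail=3 count=0
After op 7 (write(13)): arr=[19 8 12 13] head=3 tail=0 count=1
After op 8 (write(1)): arr=[1 8 12 13] head=3 tail=1 count=2
After op 9 (write(10)): arr=[1 10 12 13] head=3 tail=2 count=3
After op 10 (write(3)): arr=[1 10 3 13] head=3 tail=3 count=4
After op 11 (write(9)): arr=[1 10 3 9] head=0 tail=0 count=4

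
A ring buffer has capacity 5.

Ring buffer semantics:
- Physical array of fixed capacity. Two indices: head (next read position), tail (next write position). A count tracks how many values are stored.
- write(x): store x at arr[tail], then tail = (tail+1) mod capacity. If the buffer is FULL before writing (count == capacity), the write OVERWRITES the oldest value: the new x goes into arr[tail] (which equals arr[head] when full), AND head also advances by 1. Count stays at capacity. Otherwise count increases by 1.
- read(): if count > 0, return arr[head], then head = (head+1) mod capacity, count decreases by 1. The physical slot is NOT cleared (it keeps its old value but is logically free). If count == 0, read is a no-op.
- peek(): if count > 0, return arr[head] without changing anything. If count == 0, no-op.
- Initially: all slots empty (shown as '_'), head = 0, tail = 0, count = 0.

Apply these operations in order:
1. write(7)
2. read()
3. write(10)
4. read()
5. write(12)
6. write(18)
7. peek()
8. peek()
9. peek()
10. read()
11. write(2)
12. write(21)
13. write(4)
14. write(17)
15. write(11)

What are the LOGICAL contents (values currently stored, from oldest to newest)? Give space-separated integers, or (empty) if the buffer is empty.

Answer: 2 21 4 17 11

Derivation:
After op 1 (write(7)): arr=[7 _ _ _ _] head=0 tail=1 count=1
After op 2 (read()): arr=[7 _ _ _ _] head=1 tail=1 count=0
After op 3 (write(10)): arr=[7 10 _ _ _] head=1 tail=2 count=1
After op 4 (read()): arr=[7 10 _ _ _] head=2 tail=2 count=0
After op 5 (write(12)): arr=[7 10 12 _ _] head=2 tail=3 count=1
After op 6 (write(18)): arr=[7 10 12 18 _] head=2 tail=4 count=2
After op 7 (peek()): arr=[7 10 12 18 _] head=2 tail=4 count=2
After op 8 (peek()): arr=[7 10 12 18 _] head=2 tail=4 count=2
After op 9 (peek()): arr=[7 10 12 18 _] head=2 tail=4 count=2
After op 10 (read()): arr=[7 10 12 18 _] head=3 tail=4 count=1
After op 11 (write(2)): arr=[7 10 12 18 2] head=3 tail=0 count=2
After op 12 (write(21)): arr=[21 10 12 18 2] head=3 tail=1 count=3
After op 13 (write(4)): arr=[21 4 12 18 2] head=3 tail=2 count=4
After op 14 (write(17)): arr=[21 4 17 18 2] head=3 tail=3 count=5
After op 15 (write(11)): arr=[21 4 17 11 2] head=4 tail=4 count=5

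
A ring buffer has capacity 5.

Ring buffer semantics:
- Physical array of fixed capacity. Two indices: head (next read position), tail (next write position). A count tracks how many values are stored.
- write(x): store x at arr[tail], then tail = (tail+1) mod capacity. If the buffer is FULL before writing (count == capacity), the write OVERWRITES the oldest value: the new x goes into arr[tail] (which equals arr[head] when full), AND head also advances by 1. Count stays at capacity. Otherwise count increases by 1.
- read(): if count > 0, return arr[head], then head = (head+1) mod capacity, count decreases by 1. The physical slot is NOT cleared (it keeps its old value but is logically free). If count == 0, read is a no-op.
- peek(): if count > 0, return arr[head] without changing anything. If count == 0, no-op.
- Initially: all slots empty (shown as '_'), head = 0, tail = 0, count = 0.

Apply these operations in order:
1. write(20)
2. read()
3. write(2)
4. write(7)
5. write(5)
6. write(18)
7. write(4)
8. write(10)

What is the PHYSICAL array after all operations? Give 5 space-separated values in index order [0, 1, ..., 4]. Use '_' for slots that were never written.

Answer: 4 10 7 5 18

Derivation:
After op 1 (write(20)): arr=[20 _ _ _ _] head=0 tail=1 count=1
After op 2 (read()): arr=[20 _ _ _ _] head=1 tail=1 count=0
After op 3 (write(2)): arr=[20 2 _ _ _] head=1 tail=2 count=1
After op 4 (write(7)): arr=[20 2 7 _ _] head=1 tail=3 count=2
After op 5 (write(5)): arr=[20 2 7 5 _] head=1 tail=4 count=3
After op 6 (write(18)): arr=[20 2 7 5 18] head=1 tail=0 count=4
After op 7 (write(4)): arr=[4 2 7 5 18] head=1 tail=1 count=5
After op 8 (write(10)): arr=[4 10 7 5 18] head=2 tail=2 count=5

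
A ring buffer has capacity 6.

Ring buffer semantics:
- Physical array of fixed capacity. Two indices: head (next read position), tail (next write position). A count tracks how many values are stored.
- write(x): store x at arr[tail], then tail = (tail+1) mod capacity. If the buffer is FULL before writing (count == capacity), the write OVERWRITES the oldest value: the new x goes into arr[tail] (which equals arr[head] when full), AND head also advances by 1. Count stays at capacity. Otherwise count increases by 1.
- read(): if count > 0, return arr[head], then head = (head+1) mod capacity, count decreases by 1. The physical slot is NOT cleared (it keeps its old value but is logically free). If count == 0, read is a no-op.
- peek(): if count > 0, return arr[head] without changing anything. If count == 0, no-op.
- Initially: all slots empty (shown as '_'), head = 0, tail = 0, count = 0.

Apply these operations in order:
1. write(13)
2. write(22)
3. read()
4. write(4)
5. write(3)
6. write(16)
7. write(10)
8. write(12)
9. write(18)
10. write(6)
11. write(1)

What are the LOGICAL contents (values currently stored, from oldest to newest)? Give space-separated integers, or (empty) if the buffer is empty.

After op 1 (write(13)): arr=[13 _ _ _ _ _] head=0 tail=1 count=1
After op 2 (write(22)): arr=[13 22 _ _ _ _] head=0 tail=2 count=2
After op 3 (read()): arr=[13 22 _ _ _ _] head=1 tail=2 count=1
After op 4 (write(4)): arr=[13 22 4 _ _ _] head=1 tail=3 count=2
After op 5 (write(3)): arr=[13 22 4 3 _ _] head=1 tail=4 count=3
After op 6 (write(16)): arr=[13 22 4 3 16 _] head=1 tail=5 count=4
After op 7 (write(10)): arr=[13 22 4 3 16 10] head=1 tail=0 count=5
After op 8 (write(12)): arr=[12 22 4 3 16 10] head=1 tail=1 count=6
After op 9 (write(18)): arr=[12 18 4 3 16 10] head=2 tail=2 count=6
After op 10 (write(6)): arr=[12 18 6 3 16 10] head=3 tail=3 count=6
After op 11 (write(1)): arr=[12 18 6 1 16 10] head=4 tail=4 count=6

Answer: 16 10 12 18 6 1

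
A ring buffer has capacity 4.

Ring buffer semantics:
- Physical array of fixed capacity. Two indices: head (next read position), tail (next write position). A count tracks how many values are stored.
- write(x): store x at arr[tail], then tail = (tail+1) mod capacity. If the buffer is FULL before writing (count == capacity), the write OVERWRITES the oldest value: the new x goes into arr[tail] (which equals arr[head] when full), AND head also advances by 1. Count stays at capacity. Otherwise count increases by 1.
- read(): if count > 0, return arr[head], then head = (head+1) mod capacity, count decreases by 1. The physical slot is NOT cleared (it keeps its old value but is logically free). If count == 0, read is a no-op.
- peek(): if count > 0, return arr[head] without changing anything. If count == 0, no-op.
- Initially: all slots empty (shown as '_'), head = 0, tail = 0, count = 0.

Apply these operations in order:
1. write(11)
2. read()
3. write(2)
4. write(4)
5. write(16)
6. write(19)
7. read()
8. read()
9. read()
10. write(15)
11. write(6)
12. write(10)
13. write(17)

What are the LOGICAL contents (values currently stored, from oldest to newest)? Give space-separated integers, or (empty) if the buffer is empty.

Answer: 15 6 10 17

Derivation:
After op 1 (write(11)): arr=[11 _ _ _] head=0 tail=1 count=1
After op 2 (read()): arr=[11 _ _ _] head=1 tail=1 count=0
After op 3 (write(2)): arr=[11 2 _ _] head=1 tail=2 count=1
After op 4 (write(4)): arr=[11 2 4 _] head=1 tail=3 count=2
After op 5 (write(16)): arr=[11 2 4 16] head=1 tail=0 count=3
After op 6 (write(19)): arr=[19 2 4 16] head=1 tail=1 count=4
After op 7 (read()): arr=[19 2 4 16] head=2 tail=1 count=3
After op 8 (read()): arr=[19 2 4 16] head=3 tail=1 count=2
After op 9 (read()): arr=[19 2 4 16] head=0 tail=1 count=1
After op 10 (write(15)): arr=[19 15 4 16] head=0 tail=2 count=2
After op 11 (write(6)): arr=[19 15 6 16] head=0 tail=3 count=3
After op 12 (write(10)): arr=[19 15 6 10] head=0 tail=0 count=4
After op 13 (write(17)): arr=[17 15 6 10] head=1 tail=1 count=4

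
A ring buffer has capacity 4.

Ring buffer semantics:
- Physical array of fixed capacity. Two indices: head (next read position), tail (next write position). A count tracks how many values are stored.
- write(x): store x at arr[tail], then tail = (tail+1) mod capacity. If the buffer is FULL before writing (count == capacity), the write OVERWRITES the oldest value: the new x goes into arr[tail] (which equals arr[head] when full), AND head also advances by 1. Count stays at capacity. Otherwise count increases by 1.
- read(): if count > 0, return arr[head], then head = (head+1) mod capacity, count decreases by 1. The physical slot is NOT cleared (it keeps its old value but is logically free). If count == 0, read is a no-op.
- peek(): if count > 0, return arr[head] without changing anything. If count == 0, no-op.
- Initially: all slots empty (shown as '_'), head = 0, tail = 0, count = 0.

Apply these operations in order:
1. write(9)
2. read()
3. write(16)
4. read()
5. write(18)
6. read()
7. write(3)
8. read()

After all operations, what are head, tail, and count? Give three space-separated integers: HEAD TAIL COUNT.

Answer: 0 0 0

Derivation:
After op 1 (write(9)): arr=[9 _ _ _] head=0 tail=1 count=1
After op 2 (read()): arr=[9 _ _ _] head=1 tail=1 count=0
After op 3 (write(16)): arr=[9 16 _ _] head=1 tail=2 count=1
After op 4 (read()): arr=[9 16 _ _] head=2 tail=2 count=0
After op 5 (write(18)): arr=[9 16 18 _] head=2 tail=3 count=1
After op 6 (read()): arr=[9 16 18 _] head=3 tail=3 count=0
After op 7 (write(3)): arr=[9 16 18 3] head=3 tail=0 count=1
After op 8 (read()): arr=[9 16 18 3] head=0 tail=0 count=0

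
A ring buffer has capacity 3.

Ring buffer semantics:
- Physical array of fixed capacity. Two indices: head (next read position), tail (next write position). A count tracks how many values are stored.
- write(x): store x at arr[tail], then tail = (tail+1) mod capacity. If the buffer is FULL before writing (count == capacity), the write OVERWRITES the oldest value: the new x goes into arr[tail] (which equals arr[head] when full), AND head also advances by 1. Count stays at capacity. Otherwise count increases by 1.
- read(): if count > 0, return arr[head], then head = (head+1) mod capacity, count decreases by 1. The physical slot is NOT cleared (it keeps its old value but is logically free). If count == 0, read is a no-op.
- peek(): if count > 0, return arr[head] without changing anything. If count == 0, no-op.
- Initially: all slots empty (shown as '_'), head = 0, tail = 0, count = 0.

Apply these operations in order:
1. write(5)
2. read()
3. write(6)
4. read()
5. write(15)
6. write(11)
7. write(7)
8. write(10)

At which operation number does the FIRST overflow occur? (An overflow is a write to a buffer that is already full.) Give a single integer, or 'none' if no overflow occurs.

After op 1 (write(5)): arr=[5 _ _] head=0 tail=1 count=1
After op 2 (read()): arr=[5 _ _] head=1 tail=1 count=0
After op 3 (write(6)): arr=[5 6 _] head=1 tail=2 count=1
After op 4 (read()): arr=[5 6 _] head=2 tail=2 count=0
After op 5 (write(15)): arr=[5 6 15] head=2 tail=0 count=1
After op 6 (write(11)): arr=[11 6 15] head=2 tail=1 count=2
After op 7 (write(7)): arr=[11 7 15] head=2 tail=2 count=3
After op 8 (write(10)): arr=[11 7 10] head=0 tail=0 count=3

Answer: 8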